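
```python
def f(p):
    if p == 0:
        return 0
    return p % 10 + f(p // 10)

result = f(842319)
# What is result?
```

Sum of digits of 842319: 9 + 1 + 3 + 2 + 4 + 8 = 27

Answer: 27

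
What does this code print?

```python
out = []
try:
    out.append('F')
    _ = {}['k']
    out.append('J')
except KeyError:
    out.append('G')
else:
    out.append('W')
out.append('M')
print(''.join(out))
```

Execution trace: 'F' (try body) → 'G' (except KeyError) → 'M' (after the try/except). Output: FGM

Answer: FGM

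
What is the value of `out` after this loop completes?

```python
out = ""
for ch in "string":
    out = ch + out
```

Reverse 'string'
`out` takes the values: "" → "s" → "ts" → "rts" → "irts" → "nirts" → "gnirts"

Answer: "gnirts"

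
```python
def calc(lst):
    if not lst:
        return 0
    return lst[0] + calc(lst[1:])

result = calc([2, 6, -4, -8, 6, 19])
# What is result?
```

2 + 6 + (-4) + (-8) + 6 + 19 + 0 = 21

Answer: 21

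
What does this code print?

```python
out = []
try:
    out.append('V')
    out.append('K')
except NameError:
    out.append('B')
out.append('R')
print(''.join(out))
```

Execution trace: 'V' (try body) → 'K' (try body, no exception) → 'R' (after the try/except). Output: VKR

Answer: VKR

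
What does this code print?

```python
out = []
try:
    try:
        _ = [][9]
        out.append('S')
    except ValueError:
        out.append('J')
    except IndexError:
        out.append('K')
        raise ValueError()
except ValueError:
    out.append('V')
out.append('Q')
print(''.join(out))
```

Execution trace: 'K' (except IndexError) → 'V' (outer except ValueError) → 'Q' (after the try/except). Output: KVQ

Answer: KVQ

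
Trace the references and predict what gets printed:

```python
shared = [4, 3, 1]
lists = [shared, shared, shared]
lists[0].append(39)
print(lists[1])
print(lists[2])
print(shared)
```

Key concept: list of same reference.
Step by step:
`shared = [4, 3, 1]` → shared = [4, 3, 1]
`lists = [shared, shared, shared]` → lists = [[4, 3, 1], [4, 3, 1], [4, 3, 1]]
`lists[0].append(39)` → shared = [4, 3, 1, 39]; lists = [[4, 3, 1, 39], [4, 3, 1, 39], [4, 3, 1, 39]]
`print(lists[1])` → prints [4, 3, 1, 39]
`print(lists[2])` → prints [4, 3, 1, 39]
`print(shared)` → prints [4, 3, 1, 39]

Answer:
[4, 3, 1, 39]
[4, 3, 1, 39]
[4, 3, 1, 39]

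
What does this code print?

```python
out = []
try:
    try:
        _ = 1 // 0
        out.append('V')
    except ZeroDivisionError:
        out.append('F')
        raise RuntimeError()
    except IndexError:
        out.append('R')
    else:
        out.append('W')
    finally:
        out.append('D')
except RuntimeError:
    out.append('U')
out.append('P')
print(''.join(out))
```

Execution trace: 'F' (except ZeroDivisionError) → 'D' (finally) → 'U' (outer except RuntimeError) → 'P' (after the try/except). Output: FDUP

Answer: FDUP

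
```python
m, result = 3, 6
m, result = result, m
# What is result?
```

Trace:
`m, result = 3, 6` → m = 3; result = 6
`m, result = result, m` → m = 6; result = 3
So result = 3

Answer: 3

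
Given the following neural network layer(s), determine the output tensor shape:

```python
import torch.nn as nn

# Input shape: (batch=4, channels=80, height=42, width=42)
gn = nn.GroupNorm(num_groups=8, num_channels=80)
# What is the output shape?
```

Input: (4, 80, 42, 42) -> Output: (4, 80, 42, 42)

Answer: (4, 80, 42, 42)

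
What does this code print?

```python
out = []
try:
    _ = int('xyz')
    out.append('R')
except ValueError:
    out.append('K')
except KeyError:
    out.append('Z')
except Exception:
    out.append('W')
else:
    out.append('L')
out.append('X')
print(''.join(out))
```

Execution trace: 'K' (except ValueError) → 'X' (after the try/except). Output: KX

Answer: KX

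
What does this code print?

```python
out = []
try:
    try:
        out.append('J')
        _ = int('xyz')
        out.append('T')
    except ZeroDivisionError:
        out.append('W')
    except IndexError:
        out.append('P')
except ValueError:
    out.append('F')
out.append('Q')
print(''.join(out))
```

Execution trace: 'J' (try body) → 'F' (outer except ValueError) → 'Q' (after the try/except). Output: JFQ

Answer: JFQ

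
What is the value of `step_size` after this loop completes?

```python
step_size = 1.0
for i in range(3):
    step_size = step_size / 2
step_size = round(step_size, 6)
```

Halving LR 3 times: 1 / 2^3
`step_size` takes the values: 1.0 → 0.5 → 0.25 → 0.125

Answer: 0.125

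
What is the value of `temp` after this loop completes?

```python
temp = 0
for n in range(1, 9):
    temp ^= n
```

XOR of 1 to 8
`temp` takes the values: 0 → 1 → 3 → 0 → 4 → 1 → 7 → 0 → 8

Answer: 8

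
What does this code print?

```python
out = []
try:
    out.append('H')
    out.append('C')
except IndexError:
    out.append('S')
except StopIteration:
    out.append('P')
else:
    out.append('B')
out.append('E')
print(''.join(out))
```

Execution trace: 'H' (try body) → 'C' (try body, no exception) → 'B' (else) → 'E' (after the try/except). Output: HCBE

Answer: HCBE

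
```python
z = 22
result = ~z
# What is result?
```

Trace:
`z = 22` → z = 22
`result = ~z` → result = -23
So result = -23

Answer: -23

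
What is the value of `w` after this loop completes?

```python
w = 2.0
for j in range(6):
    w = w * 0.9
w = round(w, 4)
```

Exponential decay: 2.0 * 0.9^6
`w` takes the values: 2.0 → 1.8 → 1.62 → 1.458 → 1.3122 → 1.18098 → 1.062882 → 1.0629

Answer: 1.0629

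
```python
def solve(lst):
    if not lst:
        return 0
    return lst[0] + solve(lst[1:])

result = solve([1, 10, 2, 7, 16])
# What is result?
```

1 + 10 + 2 + 7 + 16 + 0 = 36

Answer: 36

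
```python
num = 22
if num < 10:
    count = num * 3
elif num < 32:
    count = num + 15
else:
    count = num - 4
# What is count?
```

Trace:
`num = 22` → num = 22
`if num < 10: ...` → num < 10 is False, num < 32 is True → count = 37
So count = 37

Answer: 37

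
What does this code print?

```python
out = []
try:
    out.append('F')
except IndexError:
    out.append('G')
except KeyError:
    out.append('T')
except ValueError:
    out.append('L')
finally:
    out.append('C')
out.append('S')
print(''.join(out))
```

Execution trace: 'F' (try body, no exception) → 'C' (finally) → 'S' (after the try/except). Output: FCS

Answer: FCS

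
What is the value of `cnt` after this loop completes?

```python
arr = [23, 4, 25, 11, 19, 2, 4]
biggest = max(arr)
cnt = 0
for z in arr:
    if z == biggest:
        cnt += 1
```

Count of max value 25 in [23, 4, 25, 11, 19, 2, 4]
`cnt` takes the values: 0 → 1

Answer: 1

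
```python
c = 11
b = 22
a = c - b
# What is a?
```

Trace:
`c = 11` → c = 11
`b = 22` → b = 22
`a = c - b` → a = -11
So a = -11

Answer: -11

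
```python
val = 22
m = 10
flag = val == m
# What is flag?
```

Trace:
`val = 22` → val = 22
`m = 10` → m = 10
`flag = val == m` → flag = False
So flag = False

Answer: False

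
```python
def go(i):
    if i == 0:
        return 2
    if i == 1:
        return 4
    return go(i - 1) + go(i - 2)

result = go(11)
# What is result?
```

Build up from base cases: go(0)=2, go(1)=4, go(2)=6, go(3)=10, go(4)=16, go(5)=26, go(6)=42, ..., go(11)=466

Answer: 466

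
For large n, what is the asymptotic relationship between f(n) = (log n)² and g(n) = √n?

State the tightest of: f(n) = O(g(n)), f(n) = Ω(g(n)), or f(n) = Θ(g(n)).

(log n)² vs √n: f(n) = O(g(n)) but not Ω(g(n)) — √n grows strictly faster than (log n)².

Answer: f(n) = O(g(n)) but not Ω(g(n)) — √n grows strictly faster than (log n)².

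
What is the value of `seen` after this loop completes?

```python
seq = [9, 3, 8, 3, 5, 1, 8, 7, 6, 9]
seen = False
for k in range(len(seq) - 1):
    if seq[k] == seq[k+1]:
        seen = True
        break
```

Check consecutive duplicates in [9, 3, 8, 3, 5, 1, 8, 7, 6, 9]
`seen` takes the values: False

Answer: False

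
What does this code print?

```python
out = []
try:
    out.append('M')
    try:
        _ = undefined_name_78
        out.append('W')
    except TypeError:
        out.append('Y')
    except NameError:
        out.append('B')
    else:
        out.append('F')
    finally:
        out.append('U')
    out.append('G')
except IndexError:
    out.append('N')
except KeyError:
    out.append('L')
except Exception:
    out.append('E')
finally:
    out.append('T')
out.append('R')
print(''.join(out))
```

Execution trace: 'M' (try body) → 'B' (inner except NameError) → 'U' (inner finally) → 'G' (try body, no exception) → 'T' (finally) → 'R' (after the try/except). Output: MBUGTR

Answer: MBUGTR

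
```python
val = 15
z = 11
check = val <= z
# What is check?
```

Trace:
`val = 15` → val = 15
`z = 11` → z = 11
`check = val <= z` → check = False
So check = False

Answer: False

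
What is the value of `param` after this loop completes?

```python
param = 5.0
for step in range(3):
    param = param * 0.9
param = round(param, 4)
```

Exponential decay: 5.0 * 0.9^3
`param` takes the values: 5.0 → 4.5 → 4.05 → 3.645

Answer: 3.645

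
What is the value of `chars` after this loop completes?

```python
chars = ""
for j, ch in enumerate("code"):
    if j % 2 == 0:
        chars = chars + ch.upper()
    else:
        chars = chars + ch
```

Uppercase even positions in 'code'
`chars` takes the values: "" → "C" → "Co" → "CoD" → "CoDe"

Answer: "CoDe"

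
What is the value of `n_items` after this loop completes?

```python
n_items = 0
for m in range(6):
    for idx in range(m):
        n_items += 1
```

Triangle number: 0+1+2+...+5
`n_items` takes the values: 0 → 1 → 2 → 3 → 4 → 5 → 6 → 7 → 8 → 9 → 10 → 11 → 12 → 13 → 14 → 15

Answer: 15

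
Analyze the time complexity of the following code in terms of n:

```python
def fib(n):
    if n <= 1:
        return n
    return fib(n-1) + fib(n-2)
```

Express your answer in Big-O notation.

This is Recursive Fibonacci (naive). Time complexity: O(2^n).

Answer: O(2^n)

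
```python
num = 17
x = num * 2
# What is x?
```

Trace:
`num = 17` → num = 17
`x = num * 2` → x = 34
So x = 34

Answer: 34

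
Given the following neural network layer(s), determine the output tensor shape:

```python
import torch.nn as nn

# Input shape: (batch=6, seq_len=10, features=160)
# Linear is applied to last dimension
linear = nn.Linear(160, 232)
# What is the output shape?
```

Input: (6, 10, 160) -> Output: (6, 10, 232)

Answer: (6, 10, 232)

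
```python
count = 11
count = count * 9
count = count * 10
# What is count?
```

Trace:
`count = 11` → count = 11
`count = count * 9` → count = 99
`count = count * 10` → count = 990
So count = 990

Answer: 990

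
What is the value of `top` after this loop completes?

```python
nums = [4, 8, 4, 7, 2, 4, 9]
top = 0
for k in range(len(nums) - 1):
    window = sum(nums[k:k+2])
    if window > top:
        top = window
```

Max sum of 2-element window in [4, 8, 4, 7, 2, 4, 9]
`top` takes the values: 0 → 12 → 13

Answer: 13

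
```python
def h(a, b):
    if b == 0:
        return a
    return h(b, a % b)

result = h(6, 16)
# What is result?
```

h(6, 16) -> h(16, 6) -> h(6, 4) -> h(4, 2) -> h(2, 0) -> 2

Answer: 2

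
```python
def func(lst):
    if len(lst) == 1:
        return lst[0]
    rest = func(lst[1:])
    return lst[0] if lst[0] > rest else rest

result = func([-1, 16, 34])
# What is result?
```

Recursive max over [-1, 16, 34] = 34

Answer: 34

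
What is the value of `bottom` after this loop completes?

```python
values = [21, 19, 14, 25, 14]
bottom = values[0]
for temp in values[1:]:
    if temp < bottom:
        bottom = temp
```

Minimum of [21, 19, 14, 25, 14]
`bottom` takes the values: 21 → 19 → 14

Answer: 14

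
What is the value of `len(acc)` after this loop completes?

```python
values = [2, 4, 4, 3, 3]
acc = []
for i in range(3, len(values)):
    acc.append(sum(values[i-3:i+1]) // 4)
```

Number of 4-element averages
`acc` takes the values: [] → [3] → [3, 3]
So `len(acc)` = 2

Answer: 2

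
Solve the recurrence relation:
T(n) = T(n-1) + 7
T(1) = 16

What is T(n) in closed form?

Unrolling: T(n) = T(1) + 7·(n-1) = 16 + 7(n-1) = 7n + 9.

Answer: T(n) = 7n + 9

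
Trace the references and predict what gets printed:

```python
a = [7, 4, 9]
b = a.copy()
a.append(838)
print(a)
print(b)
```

Key concept: list.copy() creates independent copy.
Step by step:
`a = [7, 4, 9]` → a = [7, 4, 9]
`b = a.copy()` → b = [7, 4, 9]
`a.append(838)` → a = [7, 4, 9, 838]
`print(a)` → prints [7, 4, 9, 838]
`print(b)` → prints [7, 4, 9]

Answer:
[7, 4, 9, 838]
[7, 4, 9]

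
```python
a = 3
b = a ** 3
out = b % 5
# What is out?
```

Trace:
`a = 3` → a = 3
`b = a ** 3` → b = 27
`out = b % 5` → out = 2
So out = 2

Answer: 2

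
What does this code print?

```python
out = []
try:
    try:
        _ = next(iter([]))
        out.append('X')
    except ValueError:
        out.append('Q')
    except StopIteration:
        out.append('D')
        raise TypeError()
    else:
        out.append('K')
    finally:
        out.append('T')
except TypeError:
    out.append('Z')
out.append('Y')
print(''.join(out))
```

Execution trace: 'D' (inner except StopIteration) → 'T' (inner finally) → 'Z' (outer except TypeError) → 'Y' (after the try/except). Output: DTZY

Answer: DTZY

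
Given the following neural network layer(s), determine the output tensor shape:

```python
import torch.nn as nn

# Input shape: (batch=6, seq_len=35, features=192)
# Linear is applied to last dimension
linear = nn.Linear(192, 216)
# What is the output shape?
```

Input: (6, 35, 192) -> Output: (6, 35, 216)

Answer: (6, 35, 216)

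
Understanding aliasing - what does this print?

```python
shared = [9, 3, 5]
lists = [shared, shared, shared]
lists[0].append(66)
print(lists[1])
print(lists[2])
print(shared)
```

Key concept: list of same reference.
Step by step:
`shared = [9, 3, 5]` → shared = [9, 3, 5]
`lists = [shared, shared, shared]` → lists = [[9, 3, 5], [9, 3, 5], [9, 3, 5]]
`lists[0].append(66)` → shared = [9, 3, 5, 66]; lists = [[9, 3, 5, 66], [9, 3, 5, 66], [9, 3, 5, 66]]
`print(lists[1])` → prints [9, 3, 5, 66]
`print(lists[2])` → prints [9, 3, 5, 66]
`print(shared)` → prints [9, 3, 5, 66]

Answer:
[9, 3, 5, 66]
[9, 3, 5, 66]
[9, 3, 5, 66]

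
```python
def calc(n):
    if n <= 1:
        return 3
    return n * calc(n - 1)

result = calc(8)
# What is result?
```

calc(8) = 8 * 7 * 6 * 5 * 4 * 3 * 2 * 3 = 120960

Answer: 120960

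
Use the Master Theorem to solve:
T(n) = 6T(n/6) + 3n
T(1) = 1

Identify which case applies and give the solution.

a=6, b=6, f(n)=3n. log_6(6) = 1. Since c=1 = 1, Case 2 applies: T(n) = Θ(n^log_b(a) · log n) = O(n log n).

Answer: O(n log n) - Case 2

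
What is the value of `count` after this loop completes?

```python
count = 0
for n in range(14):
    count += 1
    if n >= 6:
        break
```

Loop breaks when n reaches 6, count is 7
`count` takes the values: 0 → 1 → 2 → 3 → 4 → 5 → 6 → 7

Answer: 7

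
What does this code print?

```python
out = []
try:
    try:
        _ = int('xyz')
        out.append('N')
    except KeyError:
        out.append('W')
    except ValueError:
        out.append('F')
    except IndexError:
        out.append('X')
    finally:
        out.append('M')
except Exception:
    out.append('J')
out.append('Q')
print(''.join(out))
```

Execution trace: 'F' (inner except ValueError) → 'M' (inner finally) → 'Q' (after the try/except). Output: FMQ

Answer: FMQ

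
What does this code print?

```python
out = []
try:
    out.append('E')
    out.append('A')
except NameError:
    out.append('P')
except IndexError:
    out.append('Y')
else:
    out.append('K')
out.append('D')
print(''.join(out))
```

Execution trace: 'E' (try body) → 'A' (try body, no exception) → 'K' (else) → 'D' (after the try/except). Output: EAKD

Answer: EAKD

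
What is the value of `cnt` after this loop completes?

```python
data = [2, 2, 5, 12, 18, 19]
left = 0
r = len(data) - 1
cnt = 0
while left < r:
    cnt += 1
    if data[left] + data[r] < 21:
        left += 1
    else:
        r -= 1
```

Steps to find pair summing to 21
`cnt` takes the values: 0 → 1 → 2 → 3 → 4 → 5

Answer: 5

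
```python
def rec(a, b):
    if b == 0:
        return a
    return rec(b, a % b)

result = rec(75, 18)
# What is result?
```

rec(75, 18) -> rec(18, 3) -> rec(3, 0) -> 3

Answer: 3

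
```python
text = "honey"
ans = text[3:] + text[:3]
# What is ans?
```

Trace:
`text = "honey"` → text = 'honey'
`ans = text[3:] + text[:3]` → ans = 'eyhon'
So ans = 'eyhon'

Answer: 'eyhon'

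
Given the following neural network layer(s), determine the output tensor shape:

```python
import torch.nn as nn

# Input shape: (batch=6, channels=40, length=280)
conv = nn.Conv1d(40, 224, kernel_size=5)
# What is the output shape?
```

Input: (6, 40, 280) -> Output: (6, 224, 276)

Answer: (6, 224, 276)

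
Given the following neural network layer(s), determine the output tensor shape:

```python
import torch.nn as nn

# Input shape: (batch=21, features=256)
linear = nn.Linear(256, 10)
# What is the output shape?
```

Input: (21, 256) -> Output: (21, 10)

Answer: (21, 10)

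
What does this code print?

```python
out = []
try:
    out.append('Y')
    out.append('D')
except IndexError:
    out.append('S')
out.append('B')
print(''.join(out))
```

Execution trace: 'Y' (try body) → 'D' (try body, no exception) → 'B' (after the try/except). Output: YDB

Answer: YDB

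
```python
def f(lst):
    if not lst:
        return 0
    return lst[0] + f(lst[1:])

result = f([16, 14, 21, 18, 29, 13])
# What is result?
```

16 + 14 + 21 + 18 + 29 + 13 + 0 = 111

Answer: 111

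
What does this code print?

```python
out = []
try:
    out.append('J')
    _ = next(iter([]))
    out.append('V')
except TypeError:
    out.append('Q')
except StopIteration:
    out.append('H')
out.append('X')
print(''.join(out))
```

Execution trace: 'J' (try body) → 'H' (except StopIteration) → 'X' (after the try/except). Output: JHX

Answer: JHX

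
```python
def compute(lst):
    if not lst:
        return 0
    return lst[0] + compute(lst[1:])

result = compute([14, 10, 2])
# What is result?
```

14 + 10 + 2 + 0 = 26

Answer: 26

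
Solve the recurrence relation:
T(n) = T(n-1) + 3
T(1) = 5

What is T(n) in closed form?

Unrolling: T(n) = T(1) + 3·(n-1) = 5 + 3(n-1) = 3n + 2.

Answer: T(n) = 3n + 2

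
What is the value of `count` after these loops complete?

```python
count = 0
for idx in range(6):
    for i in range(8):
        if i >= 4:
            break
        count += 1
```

Inner breaks at 4, outer runs 6 times
`count` takes the values: 0 → 1 → 2 → 3 → 4 → 5 → 6 → 7 → 8 → 9 → 10 → 11 → 12 → 13 → 14 → 15 → 16 → 17 → 18 → 19 → 20 → 21 → 22 → 23 → 24

Answer: 24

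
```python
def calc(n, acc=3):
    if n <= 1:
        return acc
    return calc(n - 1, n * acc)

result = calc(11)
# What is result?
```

Accumulator trace (n, acc): (11, 3) -> (10, 33) -> (9, 330) -> (8, 2970) -> (7, 23760) -> (6, 166320) -> (5, 997920) -> (4, 4989600) -> (3, 19958400) -> (2, 59875200) -> (1, 119750400) -> return 119750400

Answer: 119750400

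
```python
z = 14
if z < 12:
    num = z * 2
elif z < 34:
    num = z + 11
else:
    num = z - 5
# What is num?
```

Trace:
`z = 14` → z = 14
`if z < 12: ...` → z < 12 is False, z < 34 is True → num = 25
So num = 25

Answer: 25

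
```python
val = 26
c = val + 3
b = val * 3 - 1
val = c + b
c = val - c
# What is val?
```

Trace:
`val = 26` → val = 26
`c = val + 3` → c = 29
`b = val * 3 - 1` → b = 77
`val = c + b` → val = 106
`c = val - c` → c = 77
So val = 106

Answer: 106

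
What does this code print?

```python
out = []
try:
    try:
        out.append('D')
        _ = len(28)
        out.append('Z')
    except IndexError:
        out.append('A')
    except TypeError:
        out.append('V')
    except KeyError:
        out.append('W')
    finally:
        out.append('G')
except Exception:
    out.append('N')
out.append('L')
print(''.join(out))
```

Execution trace: 'D' (inner try body) → 'V' (inner except TypeError) → 'G' (inner finally) → 'L' (after the try/except). Output: DVGL

Answer: DVGL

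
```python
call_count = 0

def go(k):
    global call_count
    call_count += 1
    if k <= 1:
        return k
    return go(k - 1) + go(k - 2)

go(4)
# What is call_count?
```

Calls(k) = 1 + Calls(k-1) + Calls(k-2); Calls(0)=Calls(1)=1. For k=4 this gives 9.

Answer: 9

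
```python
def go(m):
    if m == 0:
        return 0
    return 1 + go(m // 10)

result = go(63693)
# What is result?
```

Count of digits of 63693: 5

Answer: 5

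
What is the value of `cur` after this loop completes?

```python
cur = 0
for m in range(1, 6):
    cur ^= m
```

XOR of 1 to 5
`cur` takes the values: 0 → 1 → 3 → 0 → 4 → 1

Answer: 1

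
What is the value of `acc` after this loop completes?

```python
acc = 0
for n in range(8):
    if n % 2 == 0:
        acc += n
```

Sum of even numbers 0 to 7
`acc` takes the values: 0 → 2 → 6 → 12

Answer: 12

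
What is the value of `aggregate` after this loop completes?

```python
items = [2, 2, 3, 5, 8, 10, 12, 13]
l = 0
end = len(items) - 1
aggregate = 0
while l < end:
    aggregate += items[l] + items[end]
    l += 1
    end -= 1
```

Sum of pairs from ends
`aggregate` takes the values: 0 → 15 → 29 → 42 → 55

Answer: 55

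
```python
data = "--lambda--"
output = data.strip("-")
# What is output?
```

Trace:
`data = "--lambda--"` → data = '--lambda--'
`output = data.strip("-")` → output = 'lambda'
So output = 'lambda'

Answer: 'lambda'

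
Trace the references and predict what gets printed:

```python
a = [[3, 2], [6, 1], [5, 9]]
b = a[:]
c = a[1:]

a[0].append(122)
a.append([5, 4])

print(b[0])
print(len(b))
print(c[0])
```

Key concept: slice with nested mutation.
Step by step:
`a = [[3, 2], [6, 1], [5, 9]]` → a = [[3, 2], [6, 1], [5, 9]]
`b = a[:]` → b = [[3, 2], [6, 1], [5, 9]]
`c = a[1:]` → c = [[6, 1], [5, 9]]
`a[0].append(122)` → a = [[3, 2, 122], [6, 1], [5, 9]]; b = [[3, 2, 122], [6, 1], [5, 9]]
`a.append([5, 4])` → a = [[3, 2, 122], [6, 1], [5, 9], [5, 4]]
`print(b[0])` → prints [3, 2, 122]
`print(len(b))` → prints 3
`print(c[0])` → prints [6, 1]

Answer:
[3, 2, 122]
3
[6, 1]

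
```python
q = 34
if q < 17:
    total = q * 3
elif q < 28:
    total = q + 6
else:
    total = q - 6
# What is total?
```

Trace:
`q = 34` → q = 34
`if q < 17: ...` → q < 17 is False, q < 28 is False, take else branch → total = 28
So total = 28

Answer: 28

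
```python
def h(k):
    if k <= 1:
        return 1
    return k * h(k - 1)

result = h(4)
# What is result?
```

h(4) = 4 * 3 * 2 * 1 = 24

Answer: 24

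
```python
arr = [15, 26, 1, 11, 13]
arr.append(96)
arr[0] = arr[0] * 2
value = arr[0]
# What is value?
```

Trace:
`arr = [15, 26, 1, 11, 13]` → arr = [15, 26, 1, 11, 13]
`arr.append(96)` → arr = [15, 26, 1, 11, 13, 96]
`arr[0] = arr[0] * 2` → arr = [30, 26, 1, 11, 13, 96]
`value = arr[0]` → value = 30
So value = 30

Answer: 30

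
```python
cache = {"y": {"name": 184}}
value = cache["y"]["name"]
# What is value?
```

Trace:
`cache = {"y": {"name": 184}}` → cache = {'y': {'name': 184}}
`value = cache["y"]["name"]` → value = 184
So value = 184

Answer: 184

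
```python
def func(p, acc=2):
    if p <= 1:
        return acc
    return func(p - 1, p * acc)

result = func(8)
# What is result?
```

Accumulator trace (n, acc): (8, 2) -> (7, 16) -> (6, 112) -> (5, 672) -> (4, 3360) -> (3, 13440) -> (2, 40320) -> (1, 80640) -> return 80640

Answer: 80640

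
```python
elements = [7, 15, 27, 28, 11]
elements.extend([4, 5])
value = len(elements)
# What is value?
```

Trace:
`elements = [7, 15, 27, 28, 11]` → elements = [7, 15, 27, 28, 11]
`elements.extend([4, 5])` → elements = [7, 15, 27, 28, 11, 4, 5]
`value = len(elements)` → value = 7
So value = 7

Answer: 7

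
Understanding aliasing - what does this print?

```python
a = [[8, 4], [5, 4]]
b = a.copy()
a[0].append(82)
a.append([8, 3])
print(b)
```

Key concept: shallow copy with nested lists.
Step by step:
`a = [[8, 4], [5, 4]]` → a = [[8, 4], [5, 4]]
`b = a.copy()` → b = [[8, 4], [5, 4]]
`a[0].append(82)` → a = [[8, 4, 82], [5, 4]]; b = [[8, 4, 82], [5, 4]]
`a.append([8, 3])` → a = [[8, 4, 82], [5, 4], [8, 3]]
`print(b)` → prints [[8, 4, 82], [5, 4]]

Answer: [[8, 4, 82], [5, 4]]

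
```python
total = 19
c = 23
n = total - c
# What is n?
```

Trace:
`total = 19` → total = 19
`c = 23` → c = 23
`n = total - c` → n = -4
So n = -4

Answer: -4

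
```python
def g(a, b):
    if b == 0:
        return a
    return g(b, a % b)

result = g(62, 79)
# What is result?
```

g(62, 79) -> g(79, 62) -> g(62, 17) -> g(17, 11) -> g(11, 6) -> g(6, 5) -> g(5, 1) -> g(1, 0) -> 1

Answer: 1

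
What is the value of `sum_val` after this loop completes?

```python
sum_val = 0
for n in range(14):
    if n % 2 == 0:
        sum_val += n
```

Sum of even numbers 0 to 13
`sum_val` takes the values: 0 → 2 → 6 → 12 → 20 → 30 → 42

Answer: 42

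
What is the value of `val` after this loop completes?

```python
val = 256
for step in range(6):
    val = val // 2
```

Halve 6 times: 256 // 2^6 = 4
`val` takes the values: 256 → 128 → 64 → 32 → 16 → 8 → 4

Answer: 4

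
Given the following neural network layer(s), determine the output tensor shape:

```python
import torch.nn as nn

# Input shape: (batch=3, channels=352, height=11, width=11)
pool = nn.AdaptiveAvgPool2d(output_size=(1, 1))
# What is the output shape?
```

Input: (3, 352, 11, 11) -> Output: (3, 352, 1, 1)

Answer: (3, 352, 1, 1)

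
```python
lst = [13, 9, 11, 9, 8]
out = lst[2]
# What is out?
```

Trace:
`lst = [13, 9, 11, 9, 8]` → lst = [13, 9, 11, 9, 8]
`out = lst[2]` → out = 11
So out = 11

Answer: 11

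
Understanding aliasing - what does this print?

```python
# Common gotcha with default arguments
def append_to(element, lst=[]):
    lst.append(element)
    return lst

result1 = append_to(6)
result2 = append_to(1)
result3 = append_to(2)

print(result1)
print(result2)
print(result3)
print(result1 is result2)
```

Key concept: mutable default argument gotcha.
Step by step:
`result1 = append_to(6)` → result1 = [6]
`result2 = append_to(1)` → result1 = [6, 1] (same object as result2); result2 = [6, 1] (same object as result1)
`result3 = append_to(2)` → result1 = [6, 1, 2] (same object as result2, result3); result2 = [6, 1, 2] (same object as result1, result3); result3 = [6, 1, 2] (same object as result1, result2)
`print(result1)` → prints [6, 1, 2]
`print(result2)` → prints [6, 1, 2]
`print(result3)` → prints [6, 1, 2]
`print(result1 is result2)` → prints True

Answer:
[6, 1, 2]
[6, 1, 2]
[6, 1, 2]
True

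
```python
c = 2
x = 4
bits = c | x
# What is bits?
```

Trace:
`c = 2` → c = 2
`x = 4` → x = 4
`bits = c | x` → bits = 6
So bits = 6

Answer: 6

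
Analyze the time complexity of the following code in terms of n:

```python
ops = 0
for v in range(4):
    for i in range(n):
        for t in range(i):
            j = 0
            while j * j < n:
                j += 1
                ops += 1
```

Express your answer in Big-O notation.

Each loop level contributes: 1 × n × n × √n. Multiplying the contributions gives O(n^2√n).

Answer: O(n^2√n)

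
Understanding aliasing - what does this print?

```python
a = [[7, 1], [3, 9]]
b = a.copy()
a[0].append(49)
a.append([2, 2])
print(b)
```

Key concept: shallow copy with nested lists.
Step by step:
`a = [[7, 1], [3, 9]]` → a = [[7, 1], [3, 9]]
`b = a.copy()` → b = [[7, 1], [3, 9]]
`a[0].append(49)` → a = [[7, 1, 49], [3, 9]]; b = [[7, 1, 49], [3, 9]]
`a.append([2, 2])` → a = [[7, 1, 49], [3, 9], [2, 2]]
`print(b)` → prints [[7, 1, 49], [3, 9]]

Answer: [[7, 1, 49], [3, 9]]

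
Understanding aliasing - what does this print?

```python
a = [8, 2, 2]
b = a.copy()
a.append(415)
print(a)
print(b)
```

Key concept: list.copy() creates independent copy.
Step by step:
`a = [8, 2, 2]` → a = [8, 2, 2]
`b = a.copy()` → b = [8, 2, 2]
`a.append(415)` → a = [8, 2, 2, 415]
`print(a)` → prints [8, 2, 2, 415]
`print(b)` → prints [8, 2, 2]

Answer:
[8, 2, 2, 415]
[8, 2, 2]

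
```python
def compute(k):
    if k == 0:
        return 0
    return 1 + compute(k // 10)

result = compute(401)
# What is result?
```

Count of digits of 401: 3

Answer: 3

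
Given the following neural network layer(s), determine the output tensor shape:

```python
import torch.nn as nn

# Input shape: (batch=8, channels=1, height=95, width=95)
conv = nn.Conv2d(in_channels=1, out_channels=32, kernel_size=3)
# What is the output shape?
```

Input: (8, 1, 95, 95) -> Output: (8, 32, 93, 93)

Answer: (8, 32, 93, 93)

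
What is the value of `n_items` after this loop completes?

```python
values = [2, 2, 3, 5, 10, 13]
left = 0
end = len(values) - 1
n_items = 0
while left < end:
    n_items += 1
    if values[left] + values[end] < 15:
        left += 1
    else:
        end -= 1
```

Steps to find pair summing to 15
`n_items` takes the values: 0 → 1 → 2 → 3 → 4 → 5

Answer: 5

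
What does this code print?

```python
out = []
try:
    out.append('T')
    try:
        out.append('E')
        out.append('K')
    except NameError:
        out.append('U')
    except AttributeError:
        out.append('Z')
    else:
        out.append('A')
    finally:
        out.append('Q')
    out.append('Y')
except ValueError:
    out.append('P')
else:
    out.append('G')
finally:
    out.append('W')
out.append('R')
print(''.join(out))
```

Execution trace: 'T' (try body) → 'E' (inner try body) → 'K' (inner try body, no exception) → 'A' (inner else) → 'Q' (inner finally) → 'Y' (try body, no exception) → 'G' (else) → 'W' (finally) → 'R' (after the try/except). Output: TEKAQYGWR

Answer: TEKAQYGWR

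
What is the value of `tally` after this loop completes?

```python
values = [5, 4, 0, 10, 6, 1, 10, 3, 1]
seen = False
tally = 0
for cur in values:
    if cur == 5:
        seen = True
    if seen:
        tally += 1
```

Count elements after first 5 in [5, 4, 0, 10, 6, 1, 10, 3, 1]
`tally` takes the values: 0 → 1 → 2 → 3 → 4 → 5 → 6 → 7 → 8 → 9

Answer: 9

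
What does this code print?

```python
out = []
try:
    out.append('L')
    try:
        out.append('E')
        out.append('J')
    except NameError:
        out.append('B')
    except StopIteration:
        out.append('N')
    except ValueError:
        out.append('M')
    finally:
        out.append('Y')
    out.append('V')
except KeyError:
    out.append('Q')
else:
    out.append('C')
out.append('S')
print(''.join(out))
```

Execution trace: 'L' (try body) → 'E' (inner try body) → 'J' (inner try body, no exception) → 'Y' (inner finally) → 'V' (try body, no exception) → 'C' (else) → 'S' (after the try/except). Output: LEJYVCS

Answer: LEJYVCS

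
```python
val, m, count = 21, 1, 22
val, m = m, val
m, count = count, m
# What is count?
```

Trace:
`val, m, count = 21, 1, 22` → val = 21; m = 1; count = 22
`val, m = m, val` → val = 1; m = 21
`m, count = count, m` → m = 22; count = 21
So count = 21

Answer: 21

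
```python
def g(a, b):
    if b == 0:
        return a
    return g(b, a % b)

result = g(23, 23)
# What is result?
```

g(23, 23) -> g(23, 0) -> 23

Answer: 23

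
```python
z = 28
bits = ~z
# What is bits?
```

Trace:
`z = 28` → z = 28
`bits = ~z` → bits = -29
So bits = -29

Answer: -29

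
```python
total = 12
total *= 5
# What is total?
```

Trace:
`total = 12` → total = 12
`total *= 5` → total = 60
So total = 60

Answer: 60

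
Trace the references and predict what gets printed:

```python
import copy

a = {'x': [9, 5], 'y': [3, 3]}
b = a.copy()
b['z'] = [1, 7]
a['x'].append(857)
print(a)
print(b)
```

Key concept: shallow copy of dict with mutable values.
Step by step:
`a = {'x': [9, 5], 'y': [3, 3]}` → a = {'x': [9, 5], 'y': [3, 3]}
`b = a.copy()` → b = {'x': [9, 5], 'y': [3, 3]}
`b['z'] = [1, 7]` → b = {'x': [9, 5], 'y': [3, 3], 'z': [1, 7]}
`a['x'].append(857)` → a = {'x': [9, 5, 857], 'y': [3, 3]}; b = {'x': [9, 5, 857], 'y': [3, 3], 'z': [1, 7]}
`print(a)` → prints {'x': [9, 5, 857], 'y': [3, 3]}
`print(b)` → prints {'x': [9, 5, 857], 'y': [3, 3], 'z': [1, 7]}

Answer:
{'x': [9, 5, 857], 'y': [3, 3]}
{'x': [9, 5, 857], 'y': [3, 3], 'z': [1, 7]}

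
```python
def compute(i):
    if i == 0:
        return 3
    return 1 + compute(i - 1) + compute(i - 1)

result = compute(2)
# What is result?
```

compute(i) = 1 + 2·compute(i-1), compute(0)=3. Closed form: (3+1)·2^2 - 1 = 15.

Answer: 15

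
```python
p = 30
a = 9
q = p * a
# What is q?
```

Trace:
`p = 30` → p = 30
`a = 9` → a = 9
`q = p * a` → q = 270
So q = 270

Answer: 270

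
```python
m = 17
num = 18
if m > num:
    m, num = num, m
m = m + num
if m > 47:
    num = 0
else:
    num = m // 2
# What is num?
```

Trace:
`m = 17` → m = 17
`num = 18` → num = 18
`if m > num: ...` → m > num is False → no variable changes
`m = m + num` → m = 35
`if m > 47: ...` → m > 47 is False, take else branch → num = 17
So num = 17

Answer: 17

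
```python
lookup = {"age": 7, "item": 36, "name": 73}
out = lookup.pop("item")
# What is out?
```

Trace:
`lookup = {"age": 7, "item": 36, "name": 73}` → lookup = {'age': 7, 'item': 36, 'name': 73}
`out = lookup.pop("item")` → lookup = {'age': 7, 'name': 73}; out = 36
So out = 36

Answer: 36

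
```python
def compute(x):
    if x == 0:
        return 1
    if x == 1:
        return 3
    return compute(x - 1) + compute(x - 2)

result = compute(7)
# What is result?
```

Build up from base cases: compute(0)=1, compute(1)=3, compute(2)=4, compute(3)=7, compute(4)=11, compute(5)=18, compute(6)=29, ..., compute(7)=47

Answer: 47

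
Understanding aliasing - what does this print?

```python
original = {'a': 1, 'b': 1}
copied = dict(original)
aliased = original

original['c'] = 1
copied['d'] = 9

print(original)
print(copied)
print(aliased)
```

Key concept: dict() creates copy, assignment creates alias.
Step by step:
`original = {'a': 1, 'b': 1}` → original = {'a': 1, 'b': 1}
`copied = dict(original)` → copied = {'a': 1, 'b': 1}
`aliased = original` → aliased = {'a': 1, 'b': 1} (same object as original)
`original['c'] = 1` → original = {'a': 1, 'b': 1, 'c': 1} (same object as aliased); aliased = {'a': 1, 'b': 1, 'c': 1} (same object as original)
`copied['d'] = 9` → copied = {'a': 1, 'b': 1, 'd': 9}
`print(original)` → prints {'a': 1, 'b': 1, 'c': 1}
`print(copied)` → prints {'a': 1, 'b': 1, 'd': 9}
`print(aliased)` → prints {'a': 1, 'b': 1, 'c': 1}

Answer:
{'a': 1, 'b': 1, 'c': 1}
{'a': 1, 'b': 1, 'd': 9}
{'a': 1, 'b': 1, 'c': 1}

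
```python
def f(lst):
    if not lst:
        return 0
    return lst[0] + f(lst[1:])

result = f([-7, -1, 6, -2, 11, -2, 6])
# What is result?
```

(-7) + (-1) + 6 + (-2) + 11 + (-2) + 6 + 0 = 11

Answer: 11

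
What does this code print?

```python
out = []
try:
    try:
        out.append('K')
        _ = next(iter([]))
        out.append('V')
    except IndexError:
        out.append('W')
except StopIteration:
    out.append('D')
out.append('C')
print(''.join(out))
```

Execution trace: 'K' (try body) → 'D' (outer except StopIteration) → 'C' (after the try/except). Output: KDC

Answer: KDC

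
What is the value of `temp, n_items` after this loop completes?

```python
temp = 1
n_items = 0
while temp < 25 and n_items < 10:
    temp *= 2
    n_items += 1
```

Double until >= 25 or 10 iterations
`temp, n_items` takes the values: (1, 0) → (2, 0) → (2, 1) → (4, 1) → (4, 2) → (8, 2) → (8, 3) → (16, 3) → (16, 4) → (32, 4) → (32, 5)

Answer: 32, 5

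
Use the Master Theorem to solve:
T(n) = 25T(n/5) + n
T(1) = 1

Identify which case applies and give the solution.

a=25, b=5, f(n)=n. log_5(25) = 2. Since c=1 < 2, Case 1 applies: T(n) = Θ(n^log_b(a)) = O(n^2).

Answer: O(n^2) - Case 1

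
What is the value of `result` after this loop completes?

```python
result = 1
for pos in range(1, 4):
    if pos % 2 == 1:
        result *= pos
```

Product of odd numbers 1 to 3
`result` takes the values: 1 → 3

Answer: 3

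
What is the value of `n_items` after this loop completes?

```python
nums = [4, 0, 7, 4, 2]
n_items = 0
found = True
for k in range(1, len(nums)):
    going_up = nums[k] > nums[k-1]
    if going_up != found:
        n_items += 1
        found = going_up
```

Count direction changes in [4, 0, 7, 4, 2]
`n_items` takes the values: 0 → 1 → 2 → 3

Answer: 3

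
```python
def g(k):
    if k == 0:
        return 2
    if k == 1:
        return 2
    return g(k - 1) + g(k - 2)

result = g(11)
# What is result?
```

Build up from base cases: g(0)=2, g(1)=2, g(2)=4, g(3)=6, g(4)=10, g(5)=16, g(6)=26, ..., g(11)=288

Answer: 288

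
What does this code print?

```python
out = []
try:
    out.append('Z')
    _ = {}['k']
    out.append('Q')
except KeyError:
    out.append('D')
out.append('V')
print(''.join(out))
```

Execution trace: 'Z' (try body) → 'D' (except KeyError) → 'V' (after the try/except). Output: ZDV

Answer: ZDV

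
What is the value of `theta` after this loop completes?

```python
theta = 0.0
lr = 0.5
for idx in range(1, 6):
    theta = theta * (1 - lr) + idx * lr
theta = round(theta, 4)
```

Moving average with lr=0.5
`theta` takes the values: 0.0 → 0.5 → 1.25 → 2.125 → 3.0625 → 4.03125 → 4.0312

Answer: 4.0312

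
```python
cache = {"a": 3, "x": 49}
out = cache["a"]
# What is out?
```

Trace:
`cache = {"a": 3, "x": 49}` → cache = {'a': 3, 'x': 49}
`out = cache["a"]` → out = 3
So out = 3

Answer: 3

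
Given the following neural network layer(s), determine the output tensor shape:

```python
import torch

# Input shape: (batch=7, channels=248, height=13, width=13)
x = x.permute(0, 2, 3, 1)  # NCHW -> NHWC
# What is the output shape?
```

Input: (7, 248, 13, 13) -> Output: (7, 13, 13, 248)

Answer: (7, 13, 13, 248)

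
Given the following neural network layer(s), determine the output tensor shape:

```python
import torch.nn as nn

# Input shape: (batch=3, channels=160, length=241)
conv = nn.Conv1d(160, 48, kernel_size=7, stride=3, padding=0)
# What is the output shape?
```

Input: (3, 160, 241) -> Output: (3, 48, 79)

Answer: (3, 48, 79)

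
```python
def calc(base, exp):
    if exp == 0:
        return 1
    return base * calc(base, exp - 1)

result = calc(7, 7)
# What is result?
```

calc(7, 7) = 7 * 7 * 7 * 7 * 7 * 7 * 7 = 823543

Answer: 823543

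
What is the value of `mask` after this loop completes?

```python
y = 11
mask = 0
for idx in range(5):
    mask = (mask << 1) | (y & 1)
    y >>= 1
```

Reverse lowest 5 bits of 11
`mask` takes the values: 0 → 1 → 3 → 6 → 13 → 26

Answer: 26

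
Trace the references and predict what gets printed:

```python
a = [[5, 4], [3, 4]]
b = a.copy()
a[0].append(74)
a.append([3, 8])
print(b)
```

Key concept: shallow copy with nested lists.
Step by step:
`a = [[5, 4], [3, 4]]` → a = [[5, 4], [3, 4]]
`b = a.copy()` → b = [[5, 4], [3, 4]]
`a[0].append(74)` → a = [[5, 4, 74], [3, 4]]; b = [[5, 4, 74], [3, 4]]
`a.append([3, 8])` → a = [[5, 4, 74], [3, 4], [3, 8]]
`print(b)` → prints [[5, 4, 74], [3, 4]]

Answer: [[5, 4, 74], [3, 4]]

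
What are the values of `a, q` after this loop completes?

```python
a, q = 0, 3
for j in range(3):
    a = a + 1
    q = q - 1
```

a goes 0→3, q goes 3→0
`a, q` takes the values: (0, 3) → (1, 3) → (1, 2) → (2, 2) → (2, 1) → (3, 1) → (3, 0)

Answer: 3, 0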